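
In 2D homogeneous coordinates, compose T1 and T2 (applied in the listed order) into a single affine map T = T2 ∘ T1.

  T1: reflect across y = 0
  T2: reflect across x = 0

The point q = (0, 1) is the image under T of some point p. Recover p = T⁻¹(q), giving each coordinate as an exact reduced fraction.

p = (0, -1)

T1 = [1 0 0; 0 -1 0; 0 0 1]
T2·T1 = [-1 0 0; 0 -1 0; 0 0 1]
det M = 1; M⁻¹ = [-1 0 0; 0 -1 0; 0 0 1]
M⁻¹ · (0, 1)ᵀ = (0, -1)ᵀ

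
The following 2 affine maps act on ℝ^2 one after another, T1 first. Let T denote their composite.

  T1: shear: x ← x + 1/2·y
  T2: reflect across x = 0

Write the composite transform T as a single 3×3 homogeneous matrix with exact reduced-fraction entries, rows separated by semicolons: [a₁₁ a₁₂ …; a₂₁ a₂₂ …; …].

T = [-1 -1/2 0; 0 1 0; 0 0 1]

T1 = [1 1/2 0; 0 1 0; 0 0 1]
T2·T1 = [-1 -1/2 0; 0 1 0; 0 0 1]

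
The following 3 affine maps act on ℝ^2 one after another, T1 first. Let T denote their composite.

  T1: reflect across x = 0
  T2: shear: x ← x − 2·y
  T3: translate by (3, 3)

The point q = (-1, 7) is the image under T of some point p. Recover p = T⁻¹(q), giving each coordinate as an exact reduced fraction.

T1 = [-1 0 0; 0 1 0; 0 0 1]
T2·T1 = [-1 -2 0; 0 1 0; 0 0 1]
T3·…·T1 = [-1 -2 3; 0 1 3; 0 0 1]
det M = -1; M⁻¹ = [-1 -2 9; 0 1 -3; 0 0 1]
M⁻¹ · (-1, 7)ᵀ = (-4, 4)ᵀ

p = (-4, 4)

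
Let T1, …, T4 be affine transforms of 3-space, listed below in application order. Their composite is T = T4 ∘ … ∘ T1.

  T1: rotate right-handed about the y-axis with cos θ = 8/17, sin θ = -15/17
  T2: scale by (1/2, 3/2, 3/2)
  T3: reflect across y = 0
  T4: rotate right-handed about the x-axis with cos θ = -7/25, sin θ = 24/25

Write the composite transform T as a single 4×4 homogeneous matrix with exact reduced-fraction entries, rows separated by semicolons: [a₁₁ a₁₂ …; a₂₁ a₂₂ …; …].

T1 = [8/17 0 -15/17 0; 0 1 0 0; 15/17 0 8/17 0; 0 0 0 1]
T2·T1 = [4/17 0 -15/34 0; 0 3/2 0 0; 45/34 0 12/17 0; 0 0 0 1]
T3·…·T1 = [4/17 0 -15/34 0; 0 -3/2 0 0; 45/34 0 12/17 0; 0 0 0 1]
T4·…·T1 = [4/17 0 -15/34 0; -108/85 21/50 -288/425 0; -63/170 -36/25 -84/425 0; 0 0 0 1]

T = [4/17 0 -15/34 0; -108/85 21/50 -288/425 0; -63/170 -36/25 -84/425 0; 0 0 0 1]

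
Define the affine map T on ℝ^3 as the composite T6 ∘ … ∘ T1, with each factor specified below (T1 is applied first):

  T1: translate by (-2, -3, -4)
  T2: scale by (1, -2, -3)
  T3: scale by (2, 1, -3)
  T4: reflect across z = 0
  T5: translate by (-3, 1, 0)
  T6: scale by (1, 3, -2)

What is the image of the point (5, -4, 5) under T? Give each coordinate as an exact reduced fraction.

T(p) = (3, 45, 18)

T1 translate by (-2, -3, -4): (5, -4, 5) → (3, -7, 1)
T2 scale by (1, -2, -3): (3, -7, 1) → (3, 14, -3)
T3 scale by (2, 1, -3): (3, 14, -3) → (6, 14, 9)
T4 reflect across z = 0: (6, 14, 9) → (6, 14, -9)
T5 translate by (-3, 1, 0): (6, 14, -9) → (3, 15, -9)
T6 scale by (1, 3, -2): (3, 15, -9) → (3, 45, 18)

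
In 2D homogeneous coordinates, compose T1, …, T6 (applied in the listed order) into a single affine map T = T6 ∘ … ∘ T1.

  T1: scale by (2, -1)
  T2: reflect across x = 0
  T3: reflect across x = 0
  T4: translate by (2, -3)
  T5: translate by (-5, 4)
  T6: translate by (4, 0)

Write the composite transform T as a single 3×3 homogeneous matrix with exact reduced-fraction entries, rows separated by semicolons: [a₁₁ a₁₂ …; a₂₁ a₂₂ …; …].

T = [2 0 1; 0 -1 1; 0 0 1]

T1 = [2 0 0; 0 -1 0; 0 0 1]
T2·T1 = [-2 0 0; 0 -1 0; 0 0 1]
T3·…·T1 = [2 0 0; 0 -1 0; 0 0 1]
T4·…·T1 = [2 0 2; 0 -1 -3; 0 0 1]
T5·…·T1 = [2 0 -3; 0 -1 1; 0 0 1]
T6·…·T1 = [2 0 1; 0 -1 1; 0 0 1]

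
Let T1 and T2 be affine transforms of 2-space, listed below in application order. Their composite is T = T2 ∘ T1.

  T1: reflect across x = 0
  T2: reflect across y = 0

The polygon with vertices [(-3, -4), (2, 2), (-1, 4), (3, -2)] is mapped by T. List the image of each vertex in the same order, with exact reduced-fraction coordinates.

image vertices: (3, 4), (-2, -2), (1, -4), (-3, 2)

T1 reflect across x = 0: (-3, -4) → (3, -4); (2, 2) → (-2, 2); (-1, 4) → (1, 4); (3, -2) → (-3, -2)
T2 reflect across y = 0: (3, -4) → (3, 4); (-2, 2) → (-2, -2); (1, 4) → (1, -4); (-3, -2) → (-3, 2)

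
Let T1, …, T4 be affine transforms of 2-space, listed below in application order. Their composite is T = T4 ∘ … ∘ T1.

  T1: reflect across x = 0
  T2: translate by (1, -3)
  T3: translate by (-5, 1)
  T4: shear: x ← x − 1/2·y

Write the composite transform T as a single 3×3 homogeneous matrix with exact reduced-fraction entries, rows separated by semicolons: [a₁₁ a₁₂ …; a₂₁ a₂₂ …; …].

T = [-1 -1/2 -3; 0 1 -2; 0 0 1]

T1 = [-1 0 0; 0 1 0; 0 0 1]
T2·T1 = [-1 0 1; 0 1 -3; 0 0 1]
T3·…·T1 = [-1 0 -4; 0 1 -2; 0 0 1]
T4·…·T1 = [-1 -1/2 -3; 0 1 -2; 0 0 1]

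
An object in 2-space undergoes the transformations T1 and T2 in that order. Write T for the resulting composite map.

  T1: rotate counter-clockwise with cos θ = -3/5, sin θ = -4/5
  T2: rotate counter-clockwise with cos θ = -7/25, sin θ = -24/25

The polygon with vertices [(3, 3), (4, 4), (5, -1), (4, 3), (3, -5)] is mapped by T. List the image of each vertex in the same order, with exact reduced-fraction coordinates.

T1 rotate counter-clockwise with cos θ = -3/5, sin θ = -4/5: (3, 3) → (3/5, -21/5); (4, 4) → (4/5, -28/5); (5, -1) → (-19/5, -17/5); (4, 3) → (0, -5); (3, -5) → (-29/5, 3/5)
T2 rotate counter-clockwise with cos θ = -7/25, sin θ = -24/25: (3/5, -21/5) → (-21/5, 3/5); (4/5, -28/5) → (-28/5, 4/5); (-19/5, -17/5) → (-11/5, 23/5); (0, -5) → (-24/5, 7/5); (-29/5, 3/5) → (11/5, 27/5)

image vertices: (-21/5, 3/5), (-28/5, 4/5), (-11/5, 23/5), (-24/5, 7/5), (11/5, 27/5)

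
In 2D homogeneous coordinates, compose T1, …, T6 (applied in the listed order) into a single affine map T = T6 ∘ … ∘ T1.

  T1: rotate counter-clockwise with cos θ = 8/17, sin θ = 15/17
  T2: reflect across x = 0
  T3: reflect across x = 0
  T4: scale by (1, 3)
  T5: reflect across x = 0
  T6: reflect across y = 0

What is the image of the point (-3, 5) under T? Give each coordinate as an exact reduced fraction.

T1 rotate counter-clockwise with cos θ = 8/17, sin θ = 15/17: (-3, 5) → (-99/17, -5/17)
T2 reflect across x = 0: (-99/17, -5/17) → (99/17, -5/17)
T3 reflect across x = 0: (99/17, -5/17) → (-99/17, -5/17)
T4 scale by (1, 3): (-99/17, -5/17) → (-99/17, -15/17)
T5 reflect across x = 0: (-99/17, -15/17) → (99/17, -15/17)
T6 reflect across y = 0: (99/17, -15/17) → (99/17, 15/17)

T(p) = (99/17, 15/17)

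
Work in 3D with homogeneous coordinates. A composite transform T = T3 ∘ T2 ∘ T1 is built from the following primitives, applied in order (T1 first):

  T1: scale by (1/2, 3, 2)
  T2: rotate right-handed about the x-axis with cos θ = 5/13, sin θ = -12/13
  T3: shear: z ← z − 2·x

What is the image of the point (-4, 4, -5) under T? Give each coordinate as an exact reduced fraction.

T(p) = (-2, -60/13, -142/13)

T1 scale by (1/2, 3, 2): (-4, 4, -5) → (-2, 12, -10)
T2 rotate right-handed about the x-axis with cos θ = 5/13, sin θ = -12/13: (-2, 12, -10) → (-2, -60/13, -194/13)
T3 shear: z ← z − 2·x: (-2, -60/13, -194/13) → (-2, -60/13, -142/13)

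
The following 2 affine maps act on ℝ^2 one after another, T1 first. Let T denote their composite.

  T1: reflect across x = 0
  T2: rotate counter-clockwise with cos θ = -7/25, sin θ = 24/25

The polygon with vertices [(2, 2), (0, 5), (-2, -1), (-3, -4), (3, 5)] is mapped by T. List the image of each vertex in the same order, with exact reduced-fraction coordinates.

T1 reflect across x = 0: (2, 2) → (-2, 2); (0, 5) → (0, 5); (-2, -1) → (2, -1); (-3, -4) → (3, -4); (3, 5) → (-3, 5)
T2 rotate counter-clockwise with cos θ = -7/25, sin θ = 24/25: (-2, 2) → (-34/25, -62/25); (0, 5) → (-24/5, -7/5); (2, -1) → (2/5, 11/5); (3, -4) → (3, 4); (-3, 5) → (-99/25, -107/25)

image vertices: (-34/25, -62/25), (-24/5, -7/5), (2/5, 11/5), (3, 4), (-99/25, -107/25)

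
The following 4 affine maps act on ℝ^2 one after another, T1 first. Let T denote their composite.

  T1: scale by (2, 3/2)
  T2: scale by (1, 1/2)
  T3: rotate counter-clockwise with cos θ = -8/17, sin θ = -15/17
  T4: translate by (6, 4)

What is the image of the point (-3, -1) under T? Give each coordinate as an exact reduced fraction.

T1 scale by (2, 3/2): (-3, -1) → (-6, -3/2)
T2 scale by (1, 1/2): (-6, -3/2) → (-6, -3/4)
T3 rotate counter-clockwise with cos θ = -8/17, sin θ = -15/17: (-6, -3/4) → (147/68, 96/17)
T4 translate by (6, 4): (147/68, 96/17) → (555/68, 164/17)

T(p) = (555/68, 164/17)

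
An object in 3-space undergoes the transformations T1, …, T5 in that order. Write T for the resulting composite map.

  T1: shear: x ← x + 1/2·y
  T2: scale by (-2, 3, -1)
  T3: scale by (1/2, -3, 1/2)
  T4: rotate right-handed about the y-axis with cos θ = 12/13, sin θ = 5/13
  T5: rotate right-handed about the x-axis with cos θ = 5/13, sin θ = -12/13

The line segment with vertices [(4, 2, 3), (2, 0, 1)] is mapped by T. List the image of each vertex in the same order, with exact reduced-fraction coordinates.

T1 shear: x ← x + 1/2·y: (4, 2, 3) → (5, 2, 3); (2, 0, 1) → (2, 0, 1)
T2 scale by (-2, 3, -1): (5, 2, 3) → (-10, 6, -3); (2, 0, 1) → (-4, 0, -1)
T3 scale by (1/2, -3, 1/2): (-10, 6, -3) → (-5, -18, -3/2); (-4, 0, -1) → (-2, 0, -1/2)
T4 rotate right-handed about the y-axis with cos θ = 12/13, sin θ = 5/13: (-5, -18, -3/2) → (-135/26, -18, 7/13); (-2, 0, -1/2) → (-53/26, 0, 4/13)
T5 rotate right-handed about the x-axis with cos θ = 5/13, sin θ = -12/13: (-135/26, -18, 7/13) → (-135/26, -1086/169, 2843/169); (-53/26, 0, 4/13) → (-53/26, 48/169, 20/169)

image vertices: (-135/26, -1086/169, 2843/169), (-53/26, 48/169, 20/169)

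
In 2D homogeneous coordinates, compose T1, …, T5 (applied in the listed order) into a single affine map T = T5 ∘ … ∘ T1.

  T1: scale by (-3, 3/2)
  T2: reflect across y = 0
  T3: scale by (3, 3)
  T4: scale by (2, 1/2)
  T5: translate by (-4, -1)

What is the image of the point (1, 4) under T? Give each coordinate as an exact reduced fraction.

T(p) = (-22, -10)

T1 scale by (-3, 3/2): (1, 4) → (-3, 6)
T2 reflect across y = 0: (-3, 6) → (-3, -6)
T3 scale by (3, 3): (-3, -6) → (-9, -18)
T4 scale by (2, 1/2): (-9, -18) → (-18, -9)
T5 translate by (-4, -1): (-18, -9) → (-22, -10)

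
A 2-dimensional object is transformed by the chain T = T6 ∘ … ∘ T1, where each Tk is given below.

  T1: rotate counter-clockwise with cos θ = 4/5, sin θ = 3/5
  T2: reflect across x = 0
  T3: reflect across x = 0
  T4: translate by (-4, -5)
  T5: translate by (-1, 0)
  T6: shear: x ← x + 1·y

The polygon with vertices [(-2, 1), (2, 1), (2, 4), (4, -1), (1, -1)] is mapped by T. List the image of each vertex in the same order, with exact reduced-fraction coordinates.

image vertices: (-63/5, -27/5), (-7, -3), (-32/5, -3/5), (-23/5, -17/5), (-44/5, -26/5)

T1 rotate counter-clockwise with cos θ = 4/5, sin θ = 3/5: (-2, 1) → (-11/5, -2/5); (2, 1) → (1, 2); (2, 4) → (-4/5, 22/5); (4, -1) → (19/5, 8/5); (1, -1) → (7/5, -1/5)
T2 reflect across x = 0: (-11/5, -2/5) → (11/5, -2/5); (1, 2) → (-1, 2); (-4/5, 22/5) → (4/5, 22/5); (19/5, 8/5) → (-19/5, 8/5); (7/5, -1/5) → (-7/5, -1/5)
T3 reflect across x = 0: (11/5, -2/5) → (-11/5, -2/5); (-1, 2) → (1, 2); (4/5, 22/5) → (-4/5, 22/5); (-19/5, 8/5) → (19/5, 8/5); (-7/5, -1/5) → (7/5, -1/5)
T4 translate by (-4, -5): (-11/5, -2/5) → (-31/5, -27/5); (1, 2) → (-3, -3); (-4/5, 22/5) → (-24/5, -3/5); (19/5, 8/5) → (-1/5, -17/5); (7/5, -1/5) → (-13/5, -26/5)
T5 translate by (-1, 0): (-31/5, -27/5) → (-36/5, -27/5); (-3, -3) → (-4, -3); (-24/5, -3/5) → (-29/5, -3/5); (-1/5, -17/5) → (-6/5, -17/5); (-13/5, -26/5) → (-18/5, -26/5)
T6 shear: x ← x + 1·y: (-36/5, -27/5) → (-63/5, -27/5); (-4, -3) → (-7, -3); (-29/5, -3/5) → (-32/5, -3/5); (-6/5, -17/5) → (-23/5, -17/5); (-18/5, -26/5) → (-44/5, -26/5)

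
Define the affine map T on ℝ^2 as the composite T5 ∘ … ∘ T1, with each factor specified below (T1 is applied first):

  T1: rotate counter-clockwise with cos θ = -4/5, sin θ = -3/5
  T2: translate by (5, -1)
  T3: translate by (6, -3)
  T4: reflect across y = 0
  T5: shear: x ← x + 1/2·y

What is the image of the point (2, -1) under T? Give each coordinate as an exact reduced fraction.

T(p) = (11, 22/5)

T1 rotate counter-clockwise with cos θ = -4/5, sin θ = -3/5: (2, -1) → (-11/5, -2/5)
T2 translate by (5, -1): (-11/5, -2/5) → (14/5, -7/5)
T3 translate by (6, -3): (14/5, -7/5) → (44/5, -22/5)
T4 reflect across y = 0: (44/5, -22/5) → (44/5, 22/5)
T5 shear: x ← x + 1/2·y: (44/5, 22/5) → (11, 22/5)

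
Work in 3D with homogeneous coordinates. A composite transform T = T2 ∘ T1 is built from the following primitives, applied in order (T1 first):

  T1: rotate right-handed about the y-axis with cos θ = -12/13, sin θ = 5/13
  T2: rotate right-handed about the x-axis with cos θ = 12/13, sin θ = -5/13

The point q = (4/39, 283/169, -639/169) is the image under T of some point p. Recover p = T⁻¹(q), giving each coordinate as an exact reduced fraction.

p = (1, 3, 8/3)

T1 = [-12/13 0 5/13 0; 0 1 0 0; -5/13 0 -12/13 0; 0 0 0 1]
T2·T1 = [-12/13 0 5/13 0; -25/169 12/13 -60/169 0; -60/169 -5/13 -144/169 0; 0 0 0 1]
det M = 1; M⁻¹ = [-12/13 -25/169 -60/169 0; 0 12/13 -5/13 0; 5/13 -60/169 -144/169 0; 0 0 0 1]
M⁻¹ · (4/39, 283/169, -639/169)ᵀ = (1, 3, 8/3)ᵀ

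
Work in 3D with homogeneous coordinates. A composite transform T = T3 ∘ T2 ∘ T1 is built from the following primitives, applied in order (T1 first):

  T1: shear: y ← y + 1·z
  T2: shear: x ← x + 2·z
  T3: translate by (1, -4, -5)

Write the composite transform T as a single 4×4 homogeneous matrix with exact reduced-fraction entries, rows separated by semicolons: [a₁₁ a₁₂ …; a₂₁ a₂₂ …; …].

T1 = [1 0 0 0; 0 1 1 0; 0 0 1 0; 0 0 0 1]
T2·T1 = [1 0 2 0; 0 1 1 0; 0 0 1 0; 0 0 0 1]
T3·…·T1 = [1 0 2 1; 0 1 1 -4; 0 0 1 -5; 0 0 0 1]

T = [1 0 2 1; 0 1 1 -4; 0 0 1 -5; 0 0 0 1]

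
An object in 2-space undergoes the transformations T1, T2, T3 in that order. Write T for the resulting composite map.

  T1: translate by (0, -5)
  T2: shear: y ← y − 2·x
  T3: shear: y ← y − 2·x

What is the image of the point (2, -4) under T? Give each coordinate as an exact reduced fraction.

T1 translate by (0, -5): (2, -4) → (2, -9)
T2 shear: y ← y − 2·x: (2, -9) → (2, -13)
T3 shear: y ← y − 2·x: (2, -13) → (2, -17)

T(p) = (2, -17)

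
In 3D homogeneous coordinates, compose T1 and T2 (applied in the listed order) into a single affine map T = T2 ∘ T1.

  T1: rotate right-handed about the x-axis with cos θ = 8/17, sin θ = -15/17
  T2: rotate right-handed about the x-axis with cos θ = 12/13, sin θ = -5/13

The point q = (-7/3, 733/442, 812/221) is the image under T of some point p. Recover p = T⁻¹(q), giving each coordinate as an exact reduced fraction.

p = (-7/3, -7/2, 2)

T1 = [1 0 0 0; 0 8/17 15/17 0; 0 -15/17 8/17 0; 0 0 0 1]
T2·T1 = [1 0 0 0; 0 21/221 220/221 0; 0 -220/221 21/221 0; 0 0 0 1]
det M = 1; M⁻¹ = [1 0 0 0; 0 21/221 -220/221 0; 0 220/221 21/221 0; 0 0 0 1]
M⁻¹ · (-7/3, 733/442, 812/221)ᵀ = (-7/3, -7/2, 2)ᵀ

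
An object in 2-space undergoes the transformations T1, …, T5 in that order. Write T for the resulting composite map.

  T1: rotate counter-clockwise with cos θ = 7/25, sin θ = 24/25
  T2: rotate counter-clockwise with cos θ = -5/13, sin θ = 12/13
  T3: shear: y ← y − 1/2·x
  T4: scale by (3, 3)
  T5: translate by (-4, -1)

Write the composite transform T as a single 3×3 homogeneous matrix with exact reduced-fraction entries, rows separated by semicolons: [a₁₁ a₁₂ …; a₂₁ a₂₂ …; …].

T1 = [7/25 -24/25 0; 24/25 7/25 0; 0 0 1]
T2·T1 = [-323/325 36/325 0; -36/325 -323/325 0; 0 0 1]
T3·…·T1 = [-323/325 36/325 0; 251/650 -341/325 0; 0 0 1]
T4·…·T1 = [-969/325 108/325 0; 753/650 -1023/325 0; 0 0 1]
T5·…·T1 = [-969/325 108/325 -4; 753/650 -1023/325 -1; 0 0 1]

T = [-969/325 108/325 -4; 753/650 -1023/325 -1; 0 0 1]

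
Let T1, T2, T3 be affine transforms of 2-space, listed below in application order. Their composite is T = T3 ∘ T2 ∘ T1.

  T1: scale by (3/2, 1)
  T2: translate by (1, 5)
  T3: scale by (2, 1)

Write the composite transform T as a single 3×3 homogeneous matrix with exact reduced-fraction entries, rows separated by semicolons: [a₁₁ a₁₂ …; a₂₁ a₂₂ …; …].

T1 = [3/2 0 0; 0 1 0; 0 0 1]
T2·T1 = [3/2 0 1; 0 1 5; 0 0 1]
T3·…·T1 = [3 0 2; 0 1 5; 0 0 1]

T = [3 0 2; 0 1 5; 0 0 1]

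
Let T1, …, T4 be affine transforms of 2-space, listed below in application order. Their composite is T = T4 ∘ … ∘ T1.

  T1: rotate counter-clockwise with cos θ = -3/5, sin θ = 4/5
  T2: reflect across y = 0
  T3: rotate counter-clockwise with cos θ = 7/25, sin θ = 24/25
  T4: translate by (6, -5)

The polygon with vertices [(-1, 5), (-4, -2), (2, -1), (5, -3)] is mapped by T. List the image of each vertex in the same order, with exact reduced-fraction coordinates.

T1 rotate counter-clockwise with cos θ = -3/5, sin θ = 4/5: (-1, 5) → (-17/5, -19/5); (-4, -2) → (4, -2); (2, -1) → (-2/5, 11/5); (5, -3) → (-3/5, 29/5)
T2 reflect across y = 0: (-17/5, -19/5) → (-17/5, 19/5); (4, -2) → (4, 2); (-2/5, 11/5) → (-2/5, -11/5); (-3/5, 29/5) → (-3/5, -29/5)
T3 rotate counter-clockwise with cos θ = 7/25, sin θ = 24/25: (-17/5, 19/5) → (-23/5, -11/5); (4, 2) → (-4/5, 22/5); (-2/5, -11/5) → (2, -1); (-3/5, -29/5) → (27/5, -11/5)
T4 translate by (6, -5): (-23/5, -11/5) → (7/5, -36/5); (-4/5, 22/5) → (26/5, -3/5); (2, -1) → (8, -6); (27/5, -11/5) → (57/5, -36/5)

image vertices: (7/5, -36/5), (26/5, -3/5), (8, -6), (57/5, -36/5)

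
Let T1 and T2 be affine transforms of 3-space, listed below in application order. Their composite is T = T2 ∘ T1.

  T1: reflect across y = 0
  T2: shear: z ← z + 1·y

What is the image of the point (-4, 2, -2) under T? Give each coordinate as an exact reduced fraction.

T1 reflect across y = 0: (-4, 2, -2) → (-4, -2, -2)
T2 shear: z ← z + 1·y: (-4, -2, -2) → (-4, -2, -4)

T(p) = (-4, -2, -4)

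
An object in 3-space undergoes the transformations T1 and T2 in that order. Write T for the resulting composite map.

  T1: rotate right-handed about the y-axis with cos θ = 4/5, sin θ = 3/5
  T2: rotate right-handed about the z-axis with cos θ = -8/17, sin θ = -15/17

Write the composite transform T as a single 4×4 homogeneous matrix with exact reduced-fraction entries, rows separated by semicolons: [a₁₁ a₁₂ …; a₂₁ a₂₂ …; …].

T1 = [4/5 0 3/5 0; 0 1 0 0; -3/5 0 4/5 0; 0 0 0 1]
T2·T1 = [-32/85 15/17 -24/85 0; -12/17 -8/17 -9/17 0; -3/5 0 4/5 0; 0 0 0 1]

T = [-32/85 15/17 -24/85 0; -12/17 -8/17 -9/17 0; -3/5 0 4/5 0; 0 0 0 1]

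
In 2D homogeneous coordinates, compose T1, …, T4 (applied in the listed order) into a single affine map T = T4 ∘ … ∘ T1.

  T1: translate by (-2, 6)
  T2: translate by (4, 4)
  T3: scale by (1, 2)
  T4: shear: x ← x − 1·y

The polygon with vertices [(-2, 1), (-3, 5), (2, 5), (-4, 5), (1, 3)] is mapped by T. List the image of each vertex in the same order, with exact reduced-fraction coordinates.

image vertices: (-22, 22), (-31, 30), (-26, 30), (-32, 30), (-23, 26)

T1 translate by (-2, 6): (-2, 1) → (-4, 7); (-3, 5) → (-5, 11); (2, 5) → (0, 11); (-4, 5) → (-6, 11); (1, 3) → (-1, 9)
T2 translate by (4, 4): (-4, 7) → (0, 11); (-5, 11) → (-1, 15); (0, 11) → (4, 15); (-6, 11) → (-2, 15); (-1, 9) → (3, 13)
T3 scale by (1, 2): (0, 11) → (0, 22); (-1, 15) → (-1, 30); (4, 15) → (4, 30); (-2, 15) → (-2, 30); (3, 13) → (3, 26)
T4 shear: x ← x − 1·y: (0, 22) → (-22, 22); (-1, 30) → (-31, 30); (4, 30) → (-26, 30); (-2, 30) → (-32, 30); (3, 26) → (-23, 26)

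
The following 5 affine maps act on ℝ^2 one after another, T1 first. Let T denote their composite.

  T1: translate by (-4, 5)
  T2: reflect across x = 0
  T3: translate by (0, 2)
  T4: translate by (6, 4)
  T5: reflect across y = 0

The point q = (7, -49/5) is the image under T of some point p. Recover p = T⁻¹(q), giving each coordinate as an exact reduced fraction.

T1 = [1 0 -4; 0 1 5; 0 0 1]
T2·T1 = [-1 0 4; 0 1 5; 0 0 1]
T3·…·T1 = [-1 0 4; 0 1 7; 0 0 1]
T4·…·T1 = [-1 0 10; 0 1 11; 0 0 1]
T5·…·T1 = [-1 0 10; 0 -1 -11; 0 0 1]
det M = 1; M⁻¹ = [-1 0 10; 0 -1 -11; 0 0 1]
M⁻¹ · (7, -49/5)ᵀ = (3, -6/5)ᵀ

p = (3, -6/5)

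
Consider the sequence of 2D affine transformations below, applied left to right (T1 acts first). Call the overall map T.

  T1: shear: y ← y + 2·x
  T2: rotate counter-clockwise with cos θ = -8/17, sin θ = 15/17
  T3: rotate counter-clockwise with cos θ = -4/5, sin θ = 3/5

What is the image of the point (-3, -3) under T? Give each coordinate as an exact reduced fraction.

T1 shear: y ← y + 2·x: (-3, -3) → (-3, -9)
T2 rotate counter-clockwise with cos θ = -8/17, sin θ = 15/17: (-3, -9) → (159/17, 27/17)
T3 rotate counter-clockwise with cos θ = -4/5, sin θ = 3/5: (159/17, 27/17) → (-717/85, 369/85)

T(p) = (-717/85, 369/85)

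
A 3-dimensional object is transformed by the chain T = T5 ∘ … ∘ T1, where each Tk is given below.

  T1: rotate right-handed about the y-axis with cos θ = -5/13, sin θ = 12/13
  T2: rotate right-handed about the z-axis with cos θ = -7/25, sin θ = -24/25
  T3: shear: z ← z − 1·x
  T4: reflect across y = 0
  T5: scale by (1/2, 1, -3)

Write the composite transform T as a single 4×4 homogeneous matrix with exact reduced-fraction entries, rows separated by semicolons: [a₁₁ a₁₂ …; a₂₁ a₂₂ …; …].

T = [7/130 12/25 -42/325 0; -24/65 7/25 288/325 0; 201/65 72/25 123/325 0; 0 0 0 1]

T1 = [-5/13 0 12/13 0; 0 1 0 0; -12/13 0 -5/13 0; 0 0 0 1]
T2·T1 = [7/65 24/25 -84/325 0; 24/65 -7/25 -288/325 0; -12/13 0 -5/13 0; 0 0 0 1]
T3·…·T1 = [7/65 24/25 -84/325 0; 24/65 -7/25 -288/325 0; -67/65 -24/25 -41/325 0; 0 0 0 1]
T4·…·T1 = [7/65 24/25 -84/325 0; -24/65 7/25 288/325 0; -67/65 -24/25 -41/325 0; 0 0 0 1]
T5·…·T1 = [7/130 12/25 -42/325 0; -24/65 7/25 288/325 0; 201/65 72/25 123/325 0; 0 0 0 1]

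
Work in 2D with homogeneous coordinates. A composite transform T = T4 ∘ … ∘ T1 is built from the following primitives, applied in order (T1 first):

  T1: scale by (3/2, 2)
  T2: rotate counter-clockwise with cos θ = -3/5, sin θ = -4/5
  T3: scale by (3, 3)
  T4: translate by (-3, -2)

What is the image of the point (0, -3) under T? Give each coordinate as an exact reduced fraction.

T(p) = (-87/5, 44/5)

T1 scale by (3/2, 2): (0, -3) → (0, -6)
T2 rotate counter-clockwise with cos θ = -3/5, sin θ = -4/5: (0, -6) → (-24/5, 18/5)
T3 scale by (3, 3): (-24/5, 18/5) → (-72/5, 54/5)
T4 translate by (-3, -2): (-72/5, 54/5) → (-87/5, 44/5)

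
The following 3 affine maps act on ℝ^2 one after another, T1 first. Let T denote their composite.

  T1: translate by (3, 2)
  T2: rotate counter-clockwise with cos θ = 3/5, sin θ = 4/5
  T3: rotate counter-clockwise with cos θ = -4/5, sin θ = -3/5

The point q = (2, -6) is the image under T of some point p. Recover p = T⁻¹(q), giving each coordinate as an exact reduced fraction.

p = (3, 0)

T1 = [1 0 3; 0 1 2; 0 0 1]
T2·T1 = [3/5 -4/5 1/5; 4/5 3/5 18/5; 0 0 1]
T3·…·T1 = [0 1 2; -1 0 -3; 0 0 1]
det M = 1; M⁻¹ = [0 -1 -3; 1 0 -2; 0 0 1]
M⁻¹ · (2, -6)ᵀ = (3, 0)ᵀ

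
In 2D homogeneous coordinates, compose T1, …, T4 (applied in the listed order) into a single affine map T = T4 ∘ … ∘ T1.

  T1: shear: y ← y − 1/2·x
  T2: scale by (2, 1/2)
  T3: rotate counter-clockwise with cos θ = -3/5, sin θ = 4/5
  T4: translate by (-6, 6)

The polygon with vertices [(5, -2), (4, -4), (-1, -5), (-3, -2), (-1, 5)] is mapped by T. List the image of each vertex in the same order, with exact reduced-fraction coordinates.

T1 shear: y ← y − 1/2·x: (5, -2) → (5, -9/2); (4, -4) → (4, -6); (-1, -5) → (-1, -9/2); (-3, -2) → (-3, -1/2); (-1, 5) → (-1, 11/2)
T2 scale by (2, 1/2): (5, -9/2) → (10, -9/4); (4, -6) → (8, -3); (-1, -9/2) → (-2, -9/4); (-3, -1/2) → (-6, -1/4); (-1, 11/2) → (-2, 11/4)
T3 rotate counter-clockwise with cos θ = -3/5, sin θ = 4/5: (10, -9/4) → (-21/5, 187/20); (8, -3) → (-12/5, 41/5); (-2, -9/4) → (3, -1/4); (-6, -1/4) → (19/5, -93/20); (-2, 11/4) → (-1, -13/4)
T4 translate by (-6, 6): (-21/5, 187/20) → (-51/5, 307/20); (-12/5, 41/5) → (-42/5, 71/5); (3, -1/4) → (-3, 23/4); (19/5, -93/20) → (-11/5, 27/20); (-1, -13/4) → (-7, 11/4)

image vertices: (-51/5, 307/20), (-42/5, 71/5), (-3, 23/4), (-11/5, 27/20), (-7, 11/4)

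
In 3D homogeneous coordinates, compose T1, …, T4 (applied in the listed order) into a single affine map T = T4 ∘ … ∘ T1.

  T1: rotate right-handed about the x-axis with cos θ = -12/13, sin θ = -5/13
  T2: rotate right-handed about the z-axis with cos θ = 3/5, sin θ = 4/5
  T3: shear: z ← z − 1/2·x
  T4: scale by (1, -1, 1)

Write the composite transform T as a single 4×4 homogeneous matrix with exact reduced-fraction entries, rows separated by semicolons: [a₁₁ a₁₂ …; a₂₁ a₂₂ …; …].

T = [3/5 48/65 -4/13 0; -4/5 36/65 -3/13 0; -3/10 -49/65 -10/13 0; 0 0 0 1]

T1 = [1 0 0 0; 0 -12/13 5/13 0; 0 -5/13 -12/13 0; 0 0 0 1]
T2·T1 = [3/5 48/65 -4/13 0; 4/5 -36/65 3/13 0; 0 -5/13 -12/13 0; 0 0 0 1]
T3·…·T1 = [3/5 48/65 -4/13 0; 4/5 -36/65 3/13 0; -3/10 -49/65 -10/13 0; 0 0 0 1]
T4·…·T1 = [3/5 48/65 -4/13 0; -4/5 36/65 -3/13 0; -3/10 -49/65 -10/13 0; 0 0 0 1]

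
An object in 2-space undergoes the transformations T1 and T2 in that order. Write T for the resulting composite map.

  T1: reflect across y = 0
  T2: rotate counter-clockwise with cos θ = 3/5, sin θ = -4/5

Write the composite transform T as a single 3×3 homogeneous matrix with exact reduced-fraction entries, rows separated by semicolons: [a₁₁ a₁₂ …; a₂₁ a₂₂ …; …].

T1 = [1 0 0; 0 -1 0; 0 0 1]
T2·T1 = [3/5 -4/5 0; -4/5 -3/5 0; 0 0 1]

T = [3/5 -4/5 0; -4/5 -3/5 0; 0 0 1]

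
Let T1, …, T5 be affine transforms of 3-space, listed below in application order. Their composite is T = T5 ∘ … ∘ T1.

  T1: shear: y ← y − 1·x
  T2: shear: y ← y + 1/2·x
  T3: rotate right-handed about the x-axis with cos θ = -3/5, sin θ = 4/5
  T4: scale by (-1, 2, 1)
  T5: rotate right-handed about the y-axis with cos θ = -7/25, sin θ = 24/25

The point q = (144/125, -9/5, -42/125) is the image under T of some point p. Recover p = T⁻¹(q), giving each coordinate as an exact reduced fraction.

T1 = [1 0 0 0; -1 1 0 0; 0 0 1 0; 0 0 0 1]
T2·T1 = [1 0 0 0; -1/2 1 0 0; 0 0 1 0; 0 0 0 1]
T3·…·T1 = [1 0 0 0; 3/10 -3/5 -4/5 0; -2/5 4/5 -3/5 0; 0 0 0 1]
T4·…·T1 = [-1 0 0 0; 3/5 -6/5 -8/5 0; -2/5 4/5 -3/5 0; 0 0 0 1]
T5·…·T1 = [-13/125 96/125 -72/125 0; 3/5 -6/5 -8/5 0; 134/125 -28/125 21/125 0; 0 0 0 1]
det M = -2; M⁻¹ = [7/25 0 24/25 0; 227/250 -3/10 32/125 0; -72/125 -2/5 21/125 0; 0 0 0 1]
M⁻¹ · (144/125, -9/5, -42/125)ᵀ = (0, 3/2, 0)ᵀ

p = (0, 3/2, 0)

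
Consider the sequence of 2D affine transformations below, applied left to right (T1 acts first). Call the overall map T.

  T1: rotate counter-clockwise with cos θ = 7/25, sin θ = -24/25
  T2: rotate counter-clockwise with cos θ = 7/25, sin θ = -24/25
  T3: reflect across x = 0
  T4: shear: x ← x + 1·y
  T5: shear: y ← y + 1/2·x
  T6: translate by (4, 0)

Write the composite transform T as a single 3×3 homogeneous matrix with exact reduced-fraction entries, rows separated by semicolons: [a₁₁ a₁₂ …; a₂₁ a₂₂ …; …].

T = [191/625 -863/625 4; -481/1250 -1917/1250 0; 0 0 1]

T1 = [7/25 24/25 0; -24/25 7/25 0; 0 0 1]
T2·T1 = [-527/625 336/625 0; -336/625 -527/625 0; 0 0 1]
T3·…·T1 = [527/625 -336/625 0; -336/625 -527/625 0; 0 0 1]
T4·…·T1 = [191/625 -863/625 0; -336/625 -527/625 0; 0 0 1]
T5·…·T1 = [191/625 -863/625 0; -481/1250 -1917/1250 0; 0 0 1]
T6·…·T1 = [191/625 -863/625 4; -481/1250 -1917/1250 0; 0 0 1]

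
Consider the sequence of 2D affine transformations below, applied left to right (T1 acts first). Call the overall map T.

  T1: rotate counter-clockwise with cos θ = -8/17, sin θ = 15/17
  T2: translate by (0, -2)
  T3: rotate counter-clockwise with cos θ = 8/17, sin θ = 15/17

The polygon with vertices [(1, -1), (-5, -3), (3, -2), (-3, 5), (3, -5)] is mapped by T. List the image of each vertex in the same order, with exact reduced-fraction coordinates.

image vertices: (13/17, 1/17), (115/17, 35/17), (-21/17, 18/17), (81/17, -101/17), (-21/17, 69/17)

T1 rotate counter-clockwise with cos θ = -8/17, sin θ = 15/17: (1, -1) → (7/17, 23/17); (-5, -3) → (5, -3); (3, -2) → (6/17, 61/17); (-3, 5) → (-3, -5); (3, -5) → (3, 5)
T2 translate by (0, -2): (7/17, 23/17) → (7/17, -11/17); (5, -3) → (5, -5); (6/17, 61/17) → (6/17, 27/17); (-3, -5) → (-3, -7); (3, 5) → (3, 3)
T3 rotate counter-clockwise with cos θ = 8/17, sin θ = 15/17: (7/17, -11/17) → (13/17, 1/17); (5, -5) → (115/17, 35/17); (6/17, 27/17) → (-21/17, 18/17); (-3, -7) → (81/17, -101/17); (3, 3) → (-21/17, 69/17)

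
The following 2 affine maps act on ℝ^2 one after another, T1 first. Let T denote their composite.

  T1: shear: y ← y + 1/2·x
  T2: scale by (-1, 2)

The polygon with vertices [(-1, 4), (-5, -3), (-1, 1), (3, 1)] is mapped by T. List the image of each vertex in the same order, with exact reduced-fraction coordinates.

image vertices: (1, 7), (5, -11), (1, 1), (-3, 5)

T1 shear: y ← y + 1/2·x: (-1, 4) → (-1, 7/2); (-5, -3) → (-5, -11/2); (-1, 1) → (-1, 1/2); (3, 1) → (3, 5/2)
T2 scale by (-1, 2): (-1, 7/2) → (1, 7); (-5, -11/2) → (5, -11); (-1, 1/2) → (1, 1); (3, 5/2) → (-3, 5)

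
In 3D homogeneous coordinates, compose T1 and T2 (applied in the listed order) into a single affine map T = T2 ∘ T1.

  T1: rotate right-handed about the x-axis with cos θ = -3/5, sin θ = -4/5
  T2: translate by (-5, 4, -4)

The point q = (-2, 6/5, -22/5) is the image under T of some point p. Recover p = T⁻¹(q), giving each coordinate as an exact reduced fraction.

p = (3, 2, -2)

T1 = [1 0 0 0; 0 -3/5 4/5 0; 0 -4/5 -3/5 0; 0 0 0 1]
T2·T1 = [1 0 0 -5; 0 -3/5 4/5 4; 0 -4/5 -3/5 -4; 0 0 0 1]
det M = 1; M⁻¹ = [1 0 0 5; 0 -3/5 -4/5 -4/5; 0 4/5 -3/5 -28/5; 0 0 0 1]
M⁻¹ · (-2, 6/5, -22/5)ᵀ = (3, 2, -2)ᵀ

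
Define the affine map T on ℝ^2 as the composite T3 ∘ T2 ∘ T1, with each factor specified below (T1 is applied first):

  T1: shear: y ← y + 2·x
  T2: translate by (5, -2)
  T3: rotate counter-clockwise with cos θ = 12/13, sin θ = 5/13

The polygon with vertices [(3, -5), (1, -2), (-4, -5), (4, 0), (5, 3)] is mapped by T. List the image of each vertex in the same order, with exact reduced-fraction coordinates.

image vertices: (101/13, 28/13), (82/13, 6/13), (87/13, -175/13), (6, 9), (5, 14)

T1 shear: y ← y + 2·x: (3, -5) → (3, 1); (1, -2) → (1, 0); (-4, -5) → (-4, -13); (4, 0) → (4, 8); (5, 3) → (5, 13)
T2 translate by (5, -2): (3, 1) → (8, -1); (1, 0) → (6, -2); (-4, -13) → (1, -15); (4, 8) → (9, 6); (5, 13) → (10, 11)
T3 rotate counter-clockwise with cos θ = 12/13, sin θ = 5/13: (8, -1) → (101/13, 28/13); (6, -2) → (82/13, 6/13); (1, -15) → (87/13, -175/13); (9, 6) → (6, 9); (10, 11) → (5, 14)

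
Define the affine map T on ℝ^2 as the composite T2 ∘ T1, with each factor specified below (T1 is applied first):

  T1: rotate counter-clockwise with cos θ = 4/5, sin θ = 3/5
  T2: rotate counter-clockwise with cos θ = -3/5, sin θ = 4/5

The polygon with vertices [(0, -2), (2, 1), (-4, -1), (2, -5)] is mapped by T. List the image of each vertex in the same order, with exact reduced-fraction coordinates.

image vertices: (14/25, 48/25), (-11/5, -2/5), (103/25, -4/25), (-13/25, 134/25)

T1 rotate counter-clockwise with cos θ = 4/5, sin θ = 3/5: (0, -2) → (6/5, -8/5); (2, 1) → (1, 2); (-4, -1) → (-13/5, -16/5); (2, -5) → (23/5, -14/5)
T2 rotate counter-clockwise with cos θ = -3/5, sin θ = 4/5: (6/5, -8/5) → (14/25, 48/25); (1, 2) → (-11/5, -2/5); (-13/5, -16/5) → (103/25, -4/25); (23/5, -14/5) → (-13/25, 134/25)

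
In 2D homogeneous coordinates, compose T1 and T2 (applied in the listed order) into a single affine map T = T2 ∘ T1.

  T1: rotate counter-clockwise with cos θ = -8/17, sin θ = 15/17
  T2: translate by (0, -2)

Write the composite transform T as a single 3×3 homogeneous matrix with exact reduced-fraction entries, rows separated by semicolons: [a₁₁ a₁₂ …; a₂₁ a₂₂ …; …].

T = [-8/17 -15/17 0; 15/17 -8/17 -2; 0 0 1]

T1 = [-8/17 -15/17 0; 15/17 -8/17 0; 0 0 1]
T2·T1 = [-8/17 -15/17 0; 15/17 -8/17 -2; 0 0 1]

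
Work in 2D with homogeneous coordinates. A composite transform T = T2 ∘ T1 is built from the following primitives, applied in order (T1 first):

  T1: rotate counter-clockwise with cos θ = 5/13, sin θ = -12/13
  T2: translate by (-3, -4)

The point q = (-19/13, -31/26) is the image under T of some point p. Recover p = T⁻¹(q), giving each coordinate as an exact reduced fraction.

p = (-2, 5/2)

T1 = [5/13 12/13 0; -12/13 5/13 0; 0 0 1]
T2·T1 = [5/13 12/13 -3; -12/13 5/13 -4; 0 0 1]
det M = 1; M⁻¹ = [5/13 -12/13 -33/13; 12/13 5/13 56/13; 0 0 1]
M⁻¹ · (-19/13, -31/26)ᵀ = (-2, 5/2)ᵀ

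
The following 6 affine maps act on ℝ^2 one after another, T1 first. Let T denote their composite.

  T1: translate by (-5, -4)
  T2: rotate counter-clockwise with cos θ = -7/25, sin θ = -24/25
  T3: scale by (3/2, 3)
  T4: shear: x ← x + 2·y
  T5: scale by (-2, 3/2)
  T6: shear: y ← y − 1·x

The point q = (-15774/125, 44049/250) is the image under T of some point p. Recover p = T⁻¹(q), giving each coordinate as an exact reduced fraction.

p = (-5, -7/5)

T1 = [1 0 -5; 0 1 -4; 0 0 1]
T2·T1 = [-7/25 24/25 -61/25; -24/25 -7/25 148/25; 0 0 1]
T3·…·T1 = [-21/50 36/25 -183/50; -72/25 -21/25 444/25; 0 0 1]
T4·…·T1 = [-309/50 -6/25 1593/50; -72/25 -21/25 444/25; 0 0 1]
T5·…·T1 = [309/25 12/25 -1593/25; -108/25 -63/50 666/25; 0 0 1]
T6·…·T1 = [309/25 12/25 -1593/25; -417/25 -87/50 2259/25; 0 0 1]
det M = -27/2; M⁻¹ = [29/225 8/225 5; -278/225 -206/225 4; 0 0 1]
M⁻¹ · (-15774/125, 44049/250)ᵀ = (-5, -7/5)ᵀ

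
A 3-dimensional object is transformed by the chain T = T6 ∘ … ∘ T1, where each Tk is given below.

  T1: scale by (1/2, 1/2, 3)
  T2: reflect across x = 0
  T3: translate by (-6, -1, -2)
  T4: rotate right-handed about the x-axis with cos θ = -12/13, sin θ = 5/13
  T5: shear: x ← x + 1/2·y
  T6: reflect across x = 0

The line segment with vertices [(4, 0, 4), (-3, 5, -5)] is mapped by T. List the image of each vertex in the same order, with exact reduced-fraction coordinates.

T1 scale by (1/2, 1/2, 3): (4, 0, 4) → (2, 0, 12); (-3, 5, -5) → (-3/2, 5/2, -15)
T2 reflect across x = 0: (2, 0, 12) → (-2, 0, 12); (-3/2, 5/2, -15) → (3/2, 5/2, -15)
T3 translate by (-6, -1, -2): (-2, 0, 12) → (-8, -1, 10); (3/2, 5/2, -15) → (-9/2, 3/2, -17)
T4 rotate right-handed about the x-axis with cos θ = -12/13, sin θ = 5/13: (-8, -1, 10) → (-8, -38/13, -125/13); (-9/2, 3/2, -17) → (-9/2, 67/13, 423/26)
T5 shear: x ← x + 1/2·y: (-8, -38/13, -125/13) → (-123/13, -38/13, -125/13); (-9/2, 67/13, 423/26) → (-25/13, 67/13, 423/26)
T6 reflect across x = 0: (-123/13, -38/13, -125/13) → (123/13, -38/13, -125/13); (-25/13, 67/13, 423/26) → (25/13, 67/13, 423/26)

image vertices: (123/13, -38/13, -125/13), (25/13, 67/13, 423/26)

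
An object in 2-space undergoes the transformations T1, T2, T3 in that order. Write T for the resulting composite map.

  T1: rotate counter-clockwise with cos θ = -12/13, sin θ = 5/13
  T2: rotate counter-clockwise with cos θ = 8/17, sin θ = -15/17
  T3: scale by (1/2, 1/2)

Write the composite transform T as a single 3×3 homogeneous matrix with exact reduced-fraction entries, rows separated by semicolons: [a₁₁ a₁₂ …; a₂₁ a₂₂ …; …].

T = [-21/442 -110/221 0; 110/221 -21/442 0; 0 0 1]

T1 = [-12/13 -5/13 0; 5/13 -12/13 0; 0 0 1]
T2·T1 = [-21/221 -220/221 0; 220/221 -21/221 0; 0 0 1]
T3·…·T1 = [-21/442 -110/221 0; 110/221 -21/442 0; 0 0 1]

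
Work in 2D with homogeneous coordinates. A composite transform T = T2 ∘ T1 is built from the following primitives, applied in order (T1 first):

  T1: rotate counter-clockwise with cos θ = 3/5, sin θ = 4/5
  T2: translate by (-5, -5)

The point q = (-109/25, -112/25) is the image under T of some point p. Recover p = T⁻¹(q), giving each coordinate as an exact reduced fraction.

p = (4/5, -1/5)

T1 = [3/5 -4/5 0; 4/5 3/5 0; 0 0 1]
T2·T1 = [3/5 -4/5 -5; 4/5 3/5 -5; 0 0 1]
det M = 1; M⁻¹ = [3/5 4/5 7; -4/5 3/5 -1; 0 0 1]
M⁻¹ · (-109/25, -112/25)ᵀ = (4/5, -1/5)ᵀ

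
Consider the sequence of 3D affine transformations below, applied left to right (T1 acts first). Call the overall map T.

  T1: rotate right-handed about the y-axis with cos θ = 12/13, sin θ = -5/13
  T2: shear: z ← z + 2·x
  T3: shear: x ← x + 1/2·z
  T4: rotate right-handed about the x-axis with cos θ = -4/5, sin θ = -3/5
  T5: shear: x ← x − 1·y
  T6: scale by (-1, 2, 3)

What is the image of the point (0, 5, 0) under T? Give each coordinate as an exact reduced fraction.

T1 rotate right-handed about the y-axis with cos θ = 12/13, sin θ = -5/13: (0, 5, 0) → (0, 5, 0)
T2 shear: z ← z + 2·x: (0, 5, 0) → (0, 5, 0)
T3 shear: x ← x + 1/2·z: (0, 5, 0) → (0, 5, 0)
T4 rotate right-handed about the x-axis with cos θ = -4/5, sin θ = -3/5: (0, 5, 0) → (0, -4, -3)
T5 shear: x ← x − 1·y: (0, -4, -3) → (4, -4, -3)
T6 scale by (-1, 2, 3): (4, -4, -3) → (-4, -8, -9)

T(p) = (-4, -8, -9)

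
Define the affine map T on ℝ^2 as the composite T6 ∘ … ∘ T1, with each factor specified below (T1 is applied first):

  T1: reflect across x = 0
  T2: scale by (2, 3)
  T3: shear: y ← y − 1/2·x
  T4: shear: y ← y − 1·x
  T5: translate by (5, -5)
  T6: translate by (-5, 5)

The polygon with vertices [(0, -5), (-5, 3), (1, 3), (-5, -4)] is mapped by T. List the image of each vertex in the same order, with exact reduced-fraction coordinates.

T1 reflect across x = 0: (0, -5) → (0, -5); (-5, 3) → (5, 3); (1, 3) → (-1, 3); (-5, -4) → (5, -4)
T2 scale by (2, 3): (0, -5) → (0, -15); (5, 3) → (10, 9); (-1, 3) → (-2, 9); (5, -4) → (10, -12)
T3 shear: y ← y − 1/2·x: (0, -15) → (0, -15); (10, 9) → (10, 4); (-2, 9) → (-2, 10); (10, -12) → (10, -17)
T4 shear: y ← y − 1·x: (0, -15) → (0, -15); (10, 4) → (10, -6); (-2, 10) → (-2, 12); (10, -17) → (10, -27)
T5 translate by (5, -5): (0, -15) → (5, -20); (10, -6) → (15, -11); (-2, 12) → (3, 7); (10, -27) → (15, -32)
T6 translate by (-5, 5): (5, -20) → (0, -15); (15, -11) → (10, -6); (3, 7) → (-2, 12); (15, -32) → (10, -27)

image vertices: (0, -15), (10, -6), (-2, 12), (10, -27)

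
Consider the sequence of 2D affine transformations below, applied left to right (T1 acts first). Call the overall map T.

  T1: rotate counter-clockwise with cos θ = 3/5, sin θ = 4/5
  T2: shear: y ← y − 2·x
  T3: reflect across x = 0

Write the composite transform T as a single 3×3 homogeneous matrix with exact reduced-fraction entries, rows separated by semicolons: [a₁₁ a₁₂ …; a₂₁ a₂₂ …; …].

T = [-3/5 4/5 0; -2/5 11/5 0; 0 0 1]

T1 = [3/5 -4/5 0; 4/5 3/5 0; 0 0 1]
T2·T1 = [3/5 -4/5 0; -2/5 11/5 0; 0 0 1]
T3·…·T1 = [-3/5 4/5 0; -2/5 11/5 0; 0 0 1]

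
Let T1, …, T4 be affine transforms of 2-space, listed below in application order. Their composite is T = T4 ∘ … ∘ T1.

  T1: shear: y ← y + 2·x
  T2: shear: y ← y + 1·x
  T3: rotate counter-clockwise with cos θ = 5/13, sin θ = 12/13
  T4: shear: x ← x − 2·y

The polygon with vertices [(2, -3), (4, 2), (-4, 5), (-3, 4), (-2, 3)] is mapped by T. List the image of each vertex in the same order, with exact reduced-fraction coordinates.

image vertices: (-8, 3), (-384/13, 118/13), (230/13, -83/13), (167/13, -61/13), (8, -3)

T1 shear: y ← y + 2·x: (2, -3) → (2, 1); (4, 2) → (4, 10); (-4, 5) → (-4, -3); (-3, 4) → (-3, -2); (-2, 3) → (-2, -1)
T2 shear: y ← y + 1·x: (2, 1) → (2, 3); (4, 10) → (4, 14); (-4, -3) → (-4, -7); (-3, -2) → (-3, -5); (-2, -1) → (-2, -3)
T3 rotate counter-clockwise with cos θ = 5/13, sin θ = 12/13: (2, 3) → (-2, 3); (4, 14) → (-148/13, 118/13); (-4, -7) → (64/13, -83/13); (-3, -5) → (45/13, -61/13); (-2, -3) → (2, -3)
T4 shear: x ← x − 2·y: (-2, 3) → (-8, 3); (-148/13, 118/13) → (-384/13, 118/13); (64/13, -83/13) → (230/13, -83/13); (45/13, -61/13) → (167/13, -61/13); (2, -3) → (8, -3)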